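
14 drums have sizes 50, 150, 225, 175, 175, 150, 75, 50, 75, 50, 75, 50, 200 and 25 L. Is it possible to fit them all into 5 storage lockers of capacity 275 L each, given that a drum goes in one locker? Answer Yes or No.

Total = 1525 L; ⌈1525/275⌉ = 6.
At least 6 storage lockers are required, but only 5 are allowed.

No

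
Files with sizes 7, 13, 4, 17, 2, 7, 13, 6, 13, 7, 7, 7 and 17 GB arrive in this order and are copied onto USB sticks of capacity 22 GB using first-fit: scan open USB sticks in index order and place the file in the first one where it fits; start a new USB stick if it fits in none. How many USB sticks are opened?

  7 → USB stick 1 (new)  [load 7/22]
  13 → USB stick 1  [load 20/22]
  4 → USB stick 2 (new)  [load 4/22]
  17 → USB stick 2  [load 21/22]
  2 → USB stick 1  [load 22/22]
  7 → USB stick 3 (new)  [load 7/22]
  13 → USB stick 3  [load 20/22]
  6 → USB stick 4 (new)  [load 6/22]
  13 → USB stick 4  [load 19/22]
  7 → USB stick 5 (new)  [load 7/22]
  7 → USB stick 5  [load 14/22]
  7 → USB stick 5  [load 21/22]
  17 → USB stick 6 (new)  [load 17/22]
6 USB sticks opened.

6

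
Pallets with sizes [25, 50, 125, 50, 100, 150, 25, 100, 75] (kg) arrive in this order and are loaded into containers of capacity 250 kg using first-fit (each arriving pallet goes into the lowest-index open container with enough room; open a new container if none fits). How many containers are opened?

3

  25 → container 1 (new)  [load 25/250]
  50 → container 1  [load 75/250]
  125 → container 1  [load 200/250]
  50 → container 1  [load 250/250]
  100 → container 2 (new)  [load 100/250]
  150 → container 2  [load 250/250]
  25 → container 3 (new)  [load 25/250]
  100 → container 3  [load 125/250]
  75 → container 3  [load 200/250]
3 containers opened.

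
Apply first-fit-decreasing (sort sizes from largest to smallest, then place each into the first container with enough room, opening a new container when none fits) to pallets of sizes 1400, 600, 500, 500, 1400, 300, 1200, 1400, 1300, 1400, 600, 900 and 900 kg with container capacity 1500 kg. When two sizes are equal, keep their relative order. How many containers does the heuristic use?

9

Sorted descending: 1400, 1400, 1400, 1400, 1300, 1200, 900, 900, 600, 600, 500, 500, 300.
  1400 → container 1 (new)  [load 1400/1500]
  1400 → container 2 (new)  [load 1400/1500]
  1400 → container 3 (new)  [load 1400/1500]
  1400 → container 4 (new)  [load 1400/1500]
  1300 → container 5 (new)  [load 1300/1500]
  1200 → container 6 (new)  [load 1200/1500]
  900 → container 7 (new)  [load 900/1500]
  900 → container 8 (new)  [load 900/1500]
  600 → container 7  [load 1500/1500]
  600 → container 8  [load 1500/1500]
  500 → container 9 (new)  [load 500/1500]
  500 → container 9  [load 1000/1500]
  300 → container 6  [load 1500/1500]
9 containers opened.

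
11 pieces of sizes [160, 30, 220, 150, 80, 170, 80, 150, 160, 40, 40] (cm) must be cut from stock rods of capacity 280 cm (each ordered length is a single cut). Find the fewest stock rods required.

6

Total = 220 + 170 + 160 + 160 + 150 + 150 + 80 + 80 + 40 + 40 + 30 = 1280 cm.
Lower bound: ⌈1280/280⌉ = 5 stock rods.
Also, 6 pieces each exceed 140 cm, and no two of those can share a stock rod, so at least 6 stock rods are needed.
A packing using 6 stock rods:
  stock rod 1: 220 + 40 = 260
  stock rod 2: 170 + 80 + 30 = 280
  stock rod 3: 160 + 80 + 40 = 280
  stock rod 4: 160 = 160
  stock rod 5: 150 = 150
  stock rod 6: 150 = 150
This matches the lower bound, so 6 is optimal.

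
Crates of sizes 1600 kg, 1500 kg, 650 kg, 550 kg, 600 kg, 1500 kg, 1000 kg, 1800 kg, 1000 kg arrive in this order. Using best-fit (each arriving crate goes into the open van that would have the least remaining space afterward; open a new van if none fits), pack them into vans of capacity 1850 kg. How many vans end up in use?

7

  1600 → van 1 (new)  [load 1600/1850]
  1500 → van 2 (new)  [load 1500/1850]
  650 → van 3 (new)  [load 650/1850]
  550 → van 3  [load 1200/1850]
  600 → van 3  [load 1800/1850]
  1500 → van 4 (new)  [load 1500/1850]
  1000 → van 5 (new)  [load 1000/1850]
  1800 → van 6 (new)  [load 1800/1850]
  1000 → van 7 (new)  [load 1000/1850]
7 vans opened.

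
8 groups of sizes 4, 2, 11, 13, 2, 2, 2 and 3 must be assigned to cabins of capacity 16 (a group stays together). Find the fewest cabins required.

3

Total = 13 + 11 + 4 + 3 + 2 + 2 + 2 + 2 = 39.
Lower bound: ⌈39/16⌉ = 3 cabins.
A packing using 3 cabins:
  cabin 1: 13 + 3 = 16
  cabin 2: 11 + 4 = 15
  cabin 3: 2 + 2 + 2 + 2 = 8
This matches the lower bound, so 3 is optimal.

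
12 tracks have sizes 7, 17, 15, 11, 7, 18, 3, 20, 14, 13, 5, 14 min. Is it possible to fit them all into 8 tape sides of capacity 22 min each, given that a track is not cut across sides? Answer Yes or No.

A valid assignment using 8 tape sides:
  side 1: 20 = 20
  side 2: 18 + 3 = 21
  side 3: 17 + 5 = 22
  side 4: 15 + 7 = 22
  side 5: 14 + 7 = 21
  side 6: 14 = 14
  side 7: 13 = 13
  side 8: 11 = 11
Every load is within 22 min, so 8 tape sides suffice.

Yes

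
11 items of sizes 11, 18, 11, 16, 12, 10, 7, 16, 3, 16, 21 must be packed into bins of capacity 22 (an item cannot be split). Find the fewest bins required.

8

Total = 21 + 18 + 16 + 16 + 16 + 12 + 11 + 11 + 10 + 7 + 3 = 141.
Lower bound: ⌈141/22⌉ = 7 bins.
A packing using 8 bins:
  bin 1: 21 = 21
  bin 2: 18 + 3 = 21
  bin 3: 16 = 16
  bin 4: 16 = 16
  bin 5: 16 = 16
  bin 6: 12 + 10 = 22
  bin 7: 11 + 11 = 22
  bin 8: 7 = 7
No arrangement into 7 bins stays within capacity, so 8 is optimal.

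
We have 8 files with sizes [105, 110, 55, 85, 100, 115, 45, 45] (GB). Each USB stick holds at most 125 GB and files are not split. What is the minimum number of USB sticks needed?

7

Total = 115 + 110 + 105 + 100 + 85 + 55 + 45 + 45 = 660 GB.
Lower bound: ⌈660/125⌉ = 6 USB sticks.
A packing using 7 USB sticks:
  USB stick 1: 115 = 115
  USB stick 2: 110 = 110
  USB stick 3: 105 = 105
  USB stick 4: 100 = 100
  USB stick 5: 85 = 85
  USB stick 6: 55 + 45 = 100
  USB stick 7: 45 = 45
No arrangement into 6 USB sticks stays within capacity, so 7 is optimal.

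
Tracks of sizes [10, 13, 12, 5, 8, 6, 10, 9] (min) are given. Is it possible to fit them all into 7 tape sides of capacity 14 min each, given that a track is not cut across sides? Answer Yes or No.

A valid assignment using 6 tape sides:
  side 1: 13 = 13
  side 2: 12 = 12
  side 3: 10 = 10
  side 4: 10 = 10
  side 5: 9 + 5 = 14
  side 6: 8 + 6 = 14
That uses only 6 ≤ 7, so 7 tape sides are enough.

Yes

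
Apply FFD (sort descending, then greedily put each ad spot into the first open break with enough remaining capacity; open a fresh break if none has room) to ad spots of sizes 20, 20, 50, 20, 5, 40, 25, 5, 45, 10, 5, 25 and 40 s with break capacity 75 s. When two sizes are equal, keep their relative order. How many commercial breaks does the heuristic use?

Sorted descending: 50, 45, 40, 40, 25, 25, 20, 20, 20, 10, 5, 5, 5.
  50 → break 1 (new)  [load 50/75]
  45 → break 2 (new)  [load 45/75]
  40 → break 3 (new)  [load 40/75]
  40 → break 4 (new)  [load 40/75]
  25 → break 1  [load 75/75]
  25 → break 2  [load 70/75]
  20 → break 3  [load 60/75]
  20 → break 4  [load 60/75]
  20 → break 5 (new)  [load 20/75]
  10 → break 3  [load 70/75]
  5 → break 2  [load 75/75]
  5 → break 3  [load 75/75]
  5 → break 4  [load 65/75]
5 commercial breaks opened.

5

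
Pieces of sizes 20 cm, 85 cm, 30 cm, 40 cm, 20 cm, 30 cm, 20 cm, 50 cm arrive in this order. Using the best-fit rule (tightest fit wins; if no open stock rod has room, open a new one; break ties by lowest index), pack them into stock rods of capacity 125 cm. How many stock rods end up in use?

3

  20 → stock rod 1 (new)  [load 20/125]
  85 → stock rod 1  [load 105/125]
  30 → stock rod 2 (new)  [load 30/125]
  40 → stock rod 2  [load 70/125]
  20 → stock rod 1  [load 125/125]
  30 → stock rod 2  [load 100/125]
  20 → stock rod 2  [load 120/125]
  50 → stock rod 3 (new)  [load 50/125]
3 stock rods opened.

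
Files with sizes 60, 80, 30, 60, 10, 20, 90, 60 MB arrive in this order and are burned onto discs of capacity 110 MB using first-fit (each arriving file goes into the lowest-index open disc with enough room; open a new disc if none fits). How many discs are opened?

5

  60 → disc 1 (new)  [load 60/110]
  80 → disc 2 (new)  [load 80/110]
  30 → disc 1  [load 90/110]
  60 → disc 3 (new)  [load 60/110]
  10 → disc 1  [load 100/110]
  20 → disc 2  [load 100/110]
  90 → disc 4 (new)  [load 90/110]
  60 → disc 5 (new)  [load 60/110]
5 discs opened.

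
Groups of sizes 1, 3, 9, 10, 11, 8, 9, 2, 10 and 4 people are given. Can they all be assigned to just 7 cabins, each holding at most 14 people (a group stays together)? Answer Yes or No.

Yes

A valid assignment using 6 cabins:
  cabin 1: 11 + 3 = 14
  cabin 2: 10 + 4 = 14
  cabin 3: 10 + 2 + 1 = 13
  cabin 4: 9 = 9
  cabin 5: 9 = 9
  cabin 6: 8 = 8
That uses only 6 ≤ 7, so 7 cabins are enough.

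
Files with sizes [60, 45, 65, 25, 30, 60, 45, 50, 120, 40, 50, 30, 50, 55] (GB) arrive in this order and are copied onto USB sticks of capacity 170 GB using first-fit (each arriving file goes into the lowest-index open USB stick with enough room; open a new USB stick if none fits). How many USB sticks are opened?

5

  60 → USB stick 1 (new)  [load 60/170]
  45 → USB stick 1  [load 105/170]
  65 → USB stick 1  [load 170/170]
  25 → USB stick 2 (new)  [load 25/170]
  30 → USB stick 2  [load 55/170]
  60 → USB stick 2  [load 115/170]
  45 → USB stick 2  [load 160/170]
  50 → USB stick 3 (new)  [load 50/170]
  120 → USB stick 3  [load 170/170]
  40 → USB stick 4 (new)  [load 40/170]
  50 → USB stick 4  [load 90/170]
  30 → USB stick 4  [load 120/170]
  50 → USB stick 4  [load 170/170]
  55 → USB stick 5 (new)  [load 55/170]
5 USB sticks opened.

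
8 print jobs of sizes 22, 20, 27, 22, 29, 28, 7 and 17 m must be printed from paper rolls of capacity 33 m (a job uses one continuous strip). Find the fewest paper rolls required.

Total = 29 + 28 + 27 + 22 + 22 + 20 + 17 + 7 = 172 m.
Lower bound: ⌈172/33⌉ = 6 paper rolls.
Also, 7 print jobs each exceed 33/2 m, and no two of those can share a roll, so at least 7 paper rolls are needed.
A packing using 7 paper rolls:
  roll 1: 29 = 29
  roll 2: 28 = 28
  roll 3: 27 = 27
  roll 4: 22 + 7 = 29
  roll 5: 22 = 22
  roll 6: 20 = 20
  roll 7: 17 = 17
This matches the lower bound, so 7 is optimal.

7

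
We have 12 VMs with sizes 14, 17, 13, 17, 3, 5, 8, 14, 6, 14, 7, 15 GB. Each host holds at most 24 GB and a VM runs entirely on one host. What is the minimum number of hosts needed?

Total = 17 + 17 + 15 + 14 + 14 + 14 + 13 + 8 + 7 + 6 + 5 + 3 = 133 GB.
Lower bound: ⌈133/24⌉ = 6 hosts.
Also, 7 VMs each exceed 12 GB, and no two of those can share a host, so at least 7 hosts are needed.
A packing using 7 hosts:
  host 1: 17 + 7 = 24
  host 2: 17 + 6 = 23
  host 3: 15 + 8 = 23
  host 4: 14 + 5 + 3 = 22
  host 5: 14 = 14
  host 6: 14 = 14
  host 7: 13 = 13
This matches the lower bound, so 7 is optimal.

7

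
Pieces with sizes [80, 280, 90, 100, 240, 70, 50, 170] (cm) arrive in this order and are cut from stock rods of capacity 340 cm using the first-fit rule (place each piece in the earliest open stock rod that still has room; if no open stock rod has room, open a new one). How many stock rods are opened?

4

  80 → stock rod 1 (new)  [load 80/340]
  280 → stock rod 2 (new)  [load 280/340]
  90 → stock rod 1  [load 170/340]
  100 → stock rod 1  [load 270/340]
  240 → stock rod 3 (new)  [load 240/340]
  70 → stock rod 1  [load 340/340]
  50 → stock rod 2  [load 330/340]
  170 → stock rod 4 (new)  [load 170/340]
4 stock rods opened.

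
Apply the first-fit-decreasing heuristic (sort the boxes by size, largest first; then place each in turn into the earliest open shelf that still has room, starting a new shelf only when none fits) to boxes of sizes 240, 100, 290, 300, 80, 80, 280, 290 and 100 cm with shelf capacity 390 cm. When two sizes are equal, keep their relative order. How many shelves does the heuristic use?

5

Sorted descending: 300, 290, 290, 280, 240, 100, 100, 80, 80.
  300 → shelf 1 (new)  [load 300/390]
  290 → shelf 2 (new)  [load 290/390]
  290 → shelf 3 (new)  [load 290/390]
  280 → shelf 4 (new)  [load 280/390]
  240 → shelf 5 (new)  [load 240/390]
  100 → shelf 2  [load 390/390]
  100 → shelf 3  [load 390/390]
  80 → shelf 1  [load 380/390]
  80 → shelf 4  [load 360/390]
5 shelves opened.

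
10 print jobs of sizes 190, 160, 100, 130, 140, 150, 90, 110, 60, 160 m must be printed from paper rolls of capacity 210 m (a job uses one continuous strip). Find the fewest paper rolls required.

8

Total = 190 + 160 + 160 + 150 + 140 + 130 + 110 + 100 + 90 + 60 = 1290 m.
Lower bound: ⌈1290/210⌉ = 7 paper rolls.
A packing using 8 paper rolls:
  roll 1: 190 = 190
  roll 2: 160 = 160
  roll 3: 160 = 160
  roll 4: 150 + 60 = 210
  roll 5: 140 = 140
  roll 6: 130 = 130
  roll 7: 110 + 100 = 210
  roll 8: 90 = 90
No arrangement into 7 paper rolls stays within capacity, so 8 is optimal.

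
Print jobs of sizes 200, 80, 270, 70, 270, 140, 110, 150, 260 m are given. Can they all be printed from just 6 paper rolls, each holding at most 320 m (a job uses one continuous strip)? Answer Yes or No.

Yes

A valid assignment using 6 paper rolls:
  roll 1: 270 = 270
  roll 2: 270 = 270
  roll 3: 260 = 260
  roll 4: 200 + 110 = 310
  roll 5: 150 + 140 = 290
  roll 6: 80 + 70 = 150
Every load is within 320 m, so 6 paper rolls suffice.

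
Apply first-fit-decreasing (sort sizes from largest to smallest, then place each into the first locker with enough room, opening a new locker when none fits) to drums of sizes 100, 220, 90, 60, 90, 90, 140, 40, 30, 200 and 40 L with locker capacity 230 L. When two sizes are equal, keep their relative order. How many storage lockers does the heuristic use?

Sorted descending: 220, 200, 140, 100, 90, 90, 90, 60, 40, 40, 30.
  220 → locker 1 (new)  [load 220/230]
  200 → locker 2 (new)  [load 200/230]
  140 → locker 3 (new)  [load 140/230]
  100 → locker 4 (new)  [load 100/230]
  90 → locker 3  [load 230/230]
  90 → locker 4  [load 190/230]
  90 → locker 5 (new)  [load 90/230]
  60 → locker 5  [load 150/230]
  40 → locker 4  [load 230/230]
  40 → locker 5  [load 190/230]
  30 → locker 2  [load 230/230]
5 storage lockers opened.

5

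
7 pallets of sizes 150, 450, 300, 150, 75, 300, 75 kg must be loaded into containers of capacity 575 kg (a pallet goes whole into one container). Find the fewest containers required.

3

Total = 450 + 300 + 300 + 150 + 150 + 75 + 75 = 1500 kg.
Lower bound: ⌈1500/575⌉ = 3 containers.
A packing using 3 containers:
  container 1: 450 + 75 = 525
  container 2: 300 + 150 + 75 = 525
  container 3: 300 + 150 = 450
This matches the lower bound, so 3 is optimal.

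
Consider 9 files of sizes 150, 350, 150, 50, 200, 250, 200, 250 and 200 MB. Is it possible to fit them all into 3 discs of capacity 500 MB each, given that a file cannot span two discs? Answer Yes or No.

Total = 1800 MB; ⌈1800/500⌉ = 4.
At least 4 discs are required, but only 3 are allowed.

No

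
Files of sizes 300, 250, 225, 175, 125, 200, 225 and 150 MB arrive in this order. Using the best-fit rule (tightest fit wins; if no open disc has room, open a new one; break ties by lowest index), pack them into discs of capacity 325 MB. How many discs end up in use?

7

  300 → disc 1 (new)  [load 300/325]
  250 → disc 2 (new)  [load 250/325]
  225 → disc 3 (new)  [load 225/325]
  175 → disc 4 (new)  [load 175/325]
  125 → disc 4  [load 300/325]
  200 → disc 5 (new)  [load 200/325]
  225 → disc 6 (new)  [load 225/325]
  150 → disc 7 (new)  [load 150/325]
7 discs opened.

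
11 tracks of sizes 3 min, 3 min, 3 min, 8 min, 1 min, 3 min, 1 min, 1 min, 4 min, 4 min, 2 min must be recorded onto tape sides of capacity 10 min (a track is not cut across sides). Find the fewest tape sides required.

4

Total = 8 + 4 + 4 + 3 + 3 + 3 + 3 + 2 + 1 + 1 + 1 = 33 min.
Lower bound: ⌈33/10⌉ = 4 tape sides.
A packing using 4 tape sides:
  side 1: 8 + 2 = 10
  side 2: 4 + 4 + 1 + 1 = 10
  side 3: 3 + 3 + 3 + 1 = 10
  side 4: 3 = 3
This matches the lower bound, so 4 is optimal.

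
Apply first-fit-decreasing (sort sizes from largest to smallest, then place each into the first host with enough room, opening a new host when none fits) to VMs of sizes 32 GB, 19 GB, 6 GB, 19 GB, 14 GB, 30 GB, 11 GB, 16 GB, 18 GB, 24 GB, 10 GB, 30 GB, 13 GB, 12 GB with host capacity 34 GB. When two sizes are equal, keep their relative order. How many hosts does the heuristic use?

Sorted descending: 32, 30, 30, 24, 19, 19, 18, 16, 14, 13, 12, 11, 10, 6.
  32 → host 1 (new)  [load 32/34]
  30 → host 2 (new)  [load 30/34]
  30 → host 3 (new)  [load 30/34]
  24 → host 4 (new)  [load 24/34]
  19 → host 5 (new)  [load 19/34]
  19 → host 6 (new)  [load 19/34]
  18 → host 7 (new)  [load 18/34]
  16 → host 7  [load 34/34]
  14 → host 5  [load 33/34]
  13 → host 6  [load 32/34]
  12 → host 8 (new)  [load 12/34]
  11 → host 8  [load 23/34]
  10 → host 4  [load 34/34]
  6 → host 8  [load 29/34]
8 hosts opened.

8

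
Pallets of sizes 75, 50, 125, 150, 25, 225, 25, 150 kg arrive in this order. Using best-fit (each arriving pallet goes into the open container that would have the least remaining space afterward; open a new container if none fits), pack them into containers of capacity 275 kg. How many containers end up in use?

  75 → container 1 (new)  [load 75/275]
  50 → container 1  [load 125/275]
  125 → container 1  [load 250/275]
  150 → container 2 (new)  [load 150/275]
  25 → container 1  [load 275/275]
  225 → container 3 (new)  [load 225/275]
  25 → container 3  [load 250/275]
  150 → container 4 (new)  [load 150/275]
4 containers opened.

4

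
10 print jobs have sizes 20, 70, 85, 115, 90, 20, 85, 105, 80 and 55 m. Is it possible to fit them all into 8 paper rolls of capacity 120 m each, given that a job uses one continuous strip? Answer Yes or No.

A valid assignment using 8 paper rolls:
  roll 1: 115 = 115
  roll 2: 105 = 105
  roll 3: 90 + 20 = 110
  roll 4: 85 + 20 = 105
  roll 5: 85 = 85
  roll 6: 80 = 80
  roll 7: 70 = 70
  roll 8: 55 = 55
Every load is within 120 m, so 8 paper rolls suffice.

Yes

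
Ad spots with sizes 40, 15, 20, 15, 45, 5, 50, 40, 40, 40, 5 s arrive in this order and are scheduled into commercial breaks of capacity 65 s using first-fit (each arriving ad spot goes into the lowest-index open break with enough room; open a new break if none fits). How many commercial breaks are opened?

  40 → break 1 (new)  [load 40/65]
  15 → break 1  [load 55/65]
  20 → break 2 (new)  [load 20/65]
  15 → break 2  [load 35/65]
  45 → break 3 (new)  [load 45/65]
  5 → break 1  [load 60/65]
  50 → break 4 (new)  [load 50/65]
  40 → break 5 (new)  [load 40/65]
  40 → break 6 (new)  [load 40/65]
  40 → break 7 (new)  [load 40/65]
  5 → break 1  [load 65/65]
7 commercial breaks opened.

7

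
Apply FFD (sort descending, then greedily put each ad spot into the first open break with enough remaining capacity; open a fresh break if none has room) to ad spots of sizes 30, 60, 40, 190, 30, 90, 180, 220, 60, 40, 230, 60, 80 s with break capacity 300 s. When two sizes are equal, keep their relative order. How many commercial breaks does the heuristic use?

Sorted descending: 230, 220, 190, 180, 90, 80, 60, 60, 60, 40, 40, 30, 30.
  230 → break 1 (new)  [load 230/300]
  220 → break 2 (new)  [load 220/300]
  190 → break 3 (new)  [load 190/300]
  180 → break 4 (new)  [load 180/300]
  90 → break 3  [load 280/300]
  80 → break 2  [load 300/300]
  60 → break 1  [load 290/300]
  60 → break 4  [load 240/300]
  60 → break 4  [load 300/300]
  40 → break 5 (new)  [load 40/300]
  40 → break 5  [load 80/300]
  30 → break 5  [load 110/300]
  30 → break 5  [load 140/300]
5 commercial breaks opened.

5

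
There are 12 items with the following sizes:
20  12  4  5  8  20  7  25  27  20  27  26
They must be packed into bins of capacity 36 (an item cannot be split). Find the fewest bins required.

7

Total = 27 + 27 + 26 + 25 + 20 + 20 + 20 + 12 + 8 + 7 + 5 + 4 = 201.
Lower bound: ⌈201/36⌉ = 6 bins.
Also, 7 items each exceed 18, and no two of those can share a bin, so at least 7 bins are needed.
A packing using 7 bins:
  bin 1: 27 + 8 = 35
  bin 2: 27 + 7 = 34
  bin 3: 26 + 5 + 4 = 35
  bin 4: 25 = 25
  bin 5: 20 + 12 = 32
  bin 6: 20 = 20
  bin 7: 20 = 20
This matches the lower bound, so 7 is optimal.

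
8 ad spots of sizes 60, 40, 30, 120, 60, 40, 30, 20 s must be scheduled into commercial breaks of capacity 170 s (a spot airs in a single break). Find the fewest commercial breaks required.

3

Total = 120 + 60 + 60 + 40 + 40 + 30 + 30 + 20 = 400 s.
Lower bound: ⌈400/170⌉ = 3 commercial breaks.
A packing using 3 commercial breaks:
  break 1: 120 + 40 = 160
  break 2: 60 + 60 + 40 = 160
  break 3: 30 + 30 + 20 = 80
This matches the lower bound, so 3 is optimal.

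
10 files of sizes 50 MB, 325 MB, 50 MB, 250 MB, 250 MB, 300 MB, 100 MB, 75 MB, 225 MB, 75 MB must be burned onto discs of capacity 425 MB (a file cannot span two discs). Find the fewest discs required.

5

Total = 325 + 300 + 250 + 250 + 225 + 100 + 75 + 75 + 50 + 50 = 1700 MB.
Lower bound: ⌈1700/425⌉ = 4 discs.
Also, 5 files each exceed 425/2 MB, and no two of those can share a disc, so at least 5 discs are needed.
A packing using 5 discs:
  disc 1: 325 + 100 = 425
  disc 2: 300 + 75 + 50 = 425
  disc 3: 250 + 75 + 50 = 375
  disc 4: 250 = 250
  disc 5: 225 = 225
This matches the lower bound, so 5 is optimal.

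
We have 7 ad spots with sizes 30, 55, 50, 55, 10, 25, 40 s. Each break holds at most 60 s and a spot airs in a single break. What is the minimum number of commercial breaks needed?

5

Total = 55 + 55 + 50 + 40 + 30 + 25 + 10 = 265 s.
Lower bound: ⌈265/60⌉ = 5 commercial breaks.
A packing using 5 commercial breaks:
  break 1: 55 = 55
  break 2: 55 = 55
  break 3: 50 + 10 = 60
  break 4: 40 = 40
  break 5: 30 + 25 = 55
This matches the lower bound, so 5 is optimal.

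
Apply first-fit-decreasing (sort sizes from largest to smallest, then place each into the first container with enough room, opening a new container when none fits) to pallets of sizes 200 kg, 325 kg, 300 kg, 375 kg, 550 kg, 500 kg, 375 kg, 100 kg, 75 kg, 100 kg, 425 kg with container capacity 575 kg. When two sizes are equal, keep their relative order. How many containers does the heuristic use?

7

Sorted descending: 550, 500, 425, 375, 375, 325, 300, 200, 100, 100, 75.
  550 → container 1 (new)  [load 550/575]
  500 → container 2 (new)  [load 500/575]
  425 → container 3 (new)  [load 425/575]
  375 → container 4 (new)  [load 375/575]
  375 → container 5 (new)  [load 375/575]
  325 → container 6 (new)  [load 325/575]
  300 → container 7 (new)  [load 300/575]
  200 → container 4  [load 575/575]
  100 → container 3  [load 525/575]
  100 → container 5  [load 475/575]
  75 → container 2  [load 575/575]
7 containers opened.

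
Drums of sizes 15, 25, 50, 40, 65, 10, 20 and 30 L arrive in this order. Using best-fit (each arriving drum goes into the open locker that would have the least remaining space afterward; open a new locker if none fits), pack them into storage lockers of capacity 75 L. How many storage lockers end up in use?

  15 → locker 1 (new)  [load 15/75]
  25 → locker 1  [load 40/75]
  50 → locker 2 (new)  [load 50/75]
  40 → locker 3 (new)  [load 40/75]
  65 → locker 4 (new)  [load 65/75]
  10 → locker 4  [load 75/75]
  20 → locker 2  [load 70/75]
  30 → locker 1  [load 70/75]
4 storage lockers opened.

4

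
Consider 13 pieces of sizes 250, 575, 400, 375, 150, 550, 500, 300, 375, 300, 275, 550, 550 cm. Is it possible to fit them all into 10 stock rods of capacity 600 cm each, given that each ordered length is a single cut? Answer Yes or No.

Yes

A valid assignment using 10 stock rods:
  stock rod 1: 575 = 575
  stock rod 2: 550 = 550
  stock rod 3: 550 = 550
  stock rod 4: 550 = 550
  stock rod 5: 500 = 500
  stock rod 6: 400 + 150 = 550
  stock rod 7: 375 = 375
  stock rod 8: 375 = 375
  stock rod 9: 300 + 300 = 600
  stock rod 10: 275 + 250 = 525
Every load is within 600 cm, so 10 stock rods suffice.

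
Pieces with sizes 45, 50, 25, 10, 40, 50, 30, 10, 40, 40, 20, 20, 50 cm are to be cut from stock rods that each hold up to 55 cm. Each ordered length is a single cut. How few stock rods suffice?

Total = 50 + 50 + 50 + 45 + 40 + 40 + 40 + 30 + 25 + 20 + 20 + 10 + 10 = 430 cm.
Lower bound: ⌈430/55⌉ = 8 stock rods.
A packing using 9 stock rods:
  stock rod 1: 50 = 50
  stock rod 2: 50 = 50
  stock rod 3: 50 = 50
  stock rod 4: 45 + 10 = 55
  stock rod 5: 40 + 10 = 50
  stock rod 6: 40 = 40
  stock rod 7: 40 = 40
  stock rod 8: 30 + 25 = 55
  stock rod 9: 20 + 20 = 40
No arrangement into 8 stock rods stays within capacity, so 9 is optimal.

9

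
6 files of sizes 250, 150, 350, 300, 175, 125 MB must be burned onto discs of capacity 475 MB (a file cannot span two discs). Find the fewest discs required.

Total = 350 + 300 + 250 + 175 + 150 + 125 = 1350 MB.
Lower bound: ⌈1350/475⌉ = 3 discs.
A packing using 3 discs:
  disc 1: 350 + 125 = 475
  disc 2: 300 + 175 = 475
  disc 3: 250 + 150 = 400
This matches the lower bound, so 3 is optimal.

3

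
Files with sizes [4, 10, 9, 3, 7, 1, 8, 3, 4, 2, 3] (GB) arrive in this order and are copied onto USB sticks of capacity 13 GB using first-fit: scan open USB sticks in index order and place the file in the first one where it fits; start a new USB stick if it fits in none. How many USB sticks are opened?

5

  4 → USB stick 1 (new)  [load 4/13]
  10 → USB stick 2 (new)  [load 10/13]
  9 → USB stick 1  [load 13/13]
  3 → USB stick 2  [load 13/13]
  7 → USB stick 3 (new)  [load 7/13]
  1 → USB stick 3  [load 8/13]
  8 → USB stick 4 (new)  [load 8/13]
  3 → USB stick 3  [load 11/13]
  4 → USB stick 4  [load 12/13]
  2 → USB stick 3  [load 13/13]
  3 → USB stick 5 (new)  [load 3/13]
5 USB sticks opened.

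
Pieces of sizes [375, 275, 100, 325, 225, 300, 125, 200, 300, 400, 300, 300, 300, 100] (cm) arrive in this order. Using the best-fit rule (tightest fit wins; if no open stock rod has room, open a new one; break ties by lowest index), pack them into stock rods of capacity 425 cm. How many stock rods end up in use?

  375 → stock rod 1 (new)  [load 375/425]
  275 → stock rod 2 (new)  [load 275/425]
  100 → stock rod 2  [load 375/425]
  325 → stock rod 3 (new)  [load 325/425]
  225 → stock rod 4 (new)  [load 225/425]
  300 → stock rod 5 (new)  [load 300/425]
  125 → stock rod 5  [load 425/425]
  200 → stock rod 4  [load 425/425]
  300 → stock rod 6 (new)  [load 300/425]
  400 → stock rod 7 (new)  [load 400/425]
  300 → stock rod 8 (new)  [load 300/425]
  300 → stock rod 9 (new)  [load 300/425]
  300 → stock rod 10 (new)  [load 300/425]
  100 → stock rod 3  [load 425/425]
10 stock rods opened.

10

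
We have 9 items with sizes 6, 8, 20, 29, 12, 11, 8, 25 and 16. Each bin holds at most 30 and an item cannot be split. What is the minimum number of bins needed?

5

Total = 29 + 25 + 20 + 16 + 12 + 11 + 8 + 8 + 6 = 135.
Lower bound: ⌈135/30⌉ = 5 bins.
A packing using 5 bins:
  bin 1: 29 = 29
  bin 2: 25 = 25
  bin 3: 20 + 8 = 28
  bin 4: 16 + 12 = 28
  bin 5: 11 + 8 + 6 = 25
This matches the lower bound, so 5 is optimal.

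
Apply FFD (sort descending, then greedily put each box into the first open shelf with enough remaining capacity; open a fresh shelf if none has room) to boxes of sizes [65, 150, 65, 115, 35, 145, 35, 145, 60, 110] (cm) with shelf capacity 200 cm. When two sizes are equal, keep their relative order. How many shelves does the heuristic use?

Sorted descending: 150, 145, 145, 115, 110, 65, 65, 60, 35, 35.
  150 → shelf 1 (new)  [load 150/200]
  145 → shelf 2 (new)  [load 145/200]
  145 → shelf 3 (new)  [load 145/200]
  115 → shelf 4 (new)  [load 115/200]
  110 → shelf 5 (new)  [load 110/200]
  65 → shelf 4  [load 180/200]
  65 → shelf 5  [load 175/200]
  60 → shelf 6 (new)  [load 60/200]
  35 → shelf 1  [load 185/200]
  35 → shelf 2  [load 180/200]
6 shelves opened.

6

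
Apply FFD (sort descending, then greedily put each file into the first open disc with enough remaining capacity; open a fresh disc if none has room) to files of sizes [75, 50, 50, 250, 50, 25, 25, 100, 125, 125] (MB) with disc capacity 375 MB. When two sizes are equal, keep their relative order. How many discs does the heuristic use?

3

Sorted descending: 250, 125, 125, 100, 75, 50, 50, 50, 25, 25.
  250 → disc 1 (new)  [load 250/375]
  125 → disc 1  [load 375/375]
  125 → disc 2 (new)  [load 125/375]
  100 → disc 2  [load 225/375]
  75 → disc 2  [load 300/375]
  50 → disc 2  [load 350/375]
  50 → disc 3 (new)  [load 50/375]
  50 → disc 3  [load 100/375]
  25 → disc 2  [load 375/375]
  25 → disc 3  [load 125/375]
3 discs opened.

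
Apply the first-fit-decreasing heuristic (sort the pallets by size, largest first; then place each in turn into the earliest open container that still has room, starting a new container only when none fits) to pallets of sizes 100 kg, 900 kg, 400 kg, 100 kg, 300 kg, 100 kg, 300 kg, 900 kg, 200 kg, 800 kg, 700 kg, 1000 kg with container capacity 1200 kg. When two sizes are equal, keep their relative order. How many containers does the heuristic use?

5

Sorted descending: 1000, 900, 900, 800, 700, 400, 300, 300, 200, 100, 100, 100.
  1000 → container 1 (new)  [load 1000/1200]
  900 → container 2 (new)  [load 900/1200]
  900 → container 3 (new)  [load 900/1200]
  800 → container 4 (new)  [load 800/1200]
  700 → container 5 (new)  [load 700/1200]
  400 → container 4  [load 1200/1200]
  300 → container 2  [load 1200/1200]
  300 → container 3  [load 1200/1200]
  200 → container 1  [load 1200/1200]
  100 → container 5  [load 800/1200]
  100 → container 5  [load 900/1200]
  100 → container 5  [load 1000/1200]
5 containers opened.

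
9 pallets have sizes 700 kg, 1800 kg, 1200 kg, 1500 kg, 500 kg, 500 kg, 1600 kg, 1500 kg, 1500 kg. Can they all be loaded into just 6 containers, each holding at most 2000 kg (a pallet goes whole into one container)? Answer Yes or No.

Yes

A valid assignment using 6 containers:
  container 1: 1800 = 1800
  container 2: 1600 = 1600
  container 3: 1500 + 500 = 2000
  container 4: 1500 + 500 = 2000
  container 5: 1500 = 1500
  container 6: 1200 + 700 = 1900
Every load is within 2000 kg, so 6 containers suffice.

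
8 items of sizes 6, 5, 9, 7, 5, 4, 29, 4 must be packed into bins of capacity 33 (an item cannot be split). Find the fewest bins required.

Total = 29 + 9 + 7 + 6 + 5 + 5 + 4 + 4 = 69.
Lower bound: ⌈69/33⌉ = 3 bins.
A packing using 3 bins:
  bin 1: 29 + 4 = 33
  bin 2: 9 + 7 + 6 + 5 + 5 = 32
  bin 3: 4 = 4
This matches the lower bound, so 3 is optimal.

3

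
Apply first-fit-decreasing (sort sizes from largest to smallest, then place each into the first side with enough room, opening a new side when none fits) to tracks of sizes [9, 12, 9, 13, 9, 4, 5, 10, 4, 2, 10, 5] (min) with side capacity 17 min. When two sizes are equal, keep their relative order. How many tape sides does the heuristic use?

Sorted descending: 13, 12, 10, 10, 9, 9, 9, 5, 5, 4, 4, 2.
  13 → side 1 (new)  [load 13/17]
  12 → side 2 (new)  [load 12/17]
  10 → side 3 (new)  [load 10/17]
  10 → side 4 (new)  [load 10/17]
  9 → side 5 (new)  [load 9/17]
  9 → side 6 (new)  [load 9/17]
  9 → side 7 (new)  [load 9/17]
  5 → side 2  [load 17/17]
  5 → side 3  [load 15/17]
  4 → side 1  [load 17/17]
  4 → side 4  [load 14/17]
  2 → side 3  [load 17/17]
7 tape sides opened.

7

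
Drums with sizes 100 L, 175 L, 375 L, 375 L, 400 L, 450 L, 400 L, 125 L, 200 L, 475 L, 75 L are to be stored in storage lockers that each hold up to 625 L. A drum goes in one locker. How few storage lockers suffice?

Total = 475 + 450 + 400 + 400 + 375 + 375 + 200 + 175 + 125 + 100 + 75 = 3150 L.
Lower bound: ⌈3150/625⌉ = 6 storage lockers.
A packing using 6 storage lockers:
  locker 1: 475 + 125 = 600
  locker 2: 450 + 175 = 625
  locker 3: 400 + 200 = 600
  locker 4: 400 + 100 + 75 = 575
  locker 5: 375 = 375
  locker 6: 375 = 375
This matches the lower bound, so 6 is optimal.

6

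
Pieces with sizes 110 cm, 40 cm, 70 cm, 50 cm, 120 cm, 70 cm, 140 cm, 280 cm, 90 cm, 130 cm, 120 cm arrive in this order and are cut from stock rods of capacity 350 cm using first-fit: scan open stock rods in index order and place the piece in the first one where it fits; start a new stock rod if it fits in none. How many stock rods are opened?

4

  110 → stock rod 1 (new)  [load 110/350]
  40 → stock rod 1  [load 150/350]
  70 → stock rod 1  [load 220/350]
  50 → stock rod 1  [load 270/350]
  120 → stock rod 2 (new)  [load 120/350]
  70 → stock rod 1  [load 340/350]
  140 → stock rod 2  [load 260/350]
  280 → stock rod 3 (new)  [load 280/350]
  90 → stock rod 2  [load 350/350]
  130 → stock rod 4 (new)  [load 130/350]
  120 → stock rod 4  [load 250/350]
4 stock rods opened.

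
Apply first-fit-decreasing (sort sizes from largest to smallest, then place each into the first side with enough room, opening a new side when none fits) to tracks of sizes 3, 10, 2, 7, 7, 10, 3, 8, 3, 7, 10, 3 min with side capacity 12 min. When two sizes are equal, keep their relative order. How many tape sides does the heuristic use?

7

Sorted descending: 10, 10, 10, 8, 7, 7, 7, 3, 3, 3, 3, 2.
  10 → side 1 (new)  [load 10/12]
  10 → side 2 (new)  [load 10/12]
  10 → side 3 (new)  [load 10/12]
  8 → side 4 (new)  [load 8/12]
  7 → side 5 (new)  [load 7/12]
  7 → side 6 (new)  [load 7/12]
  7 → side 7 (new)  [load 7/12]
  3 → side 4  [load 11/12]
  3 → side 5  [load 10/12]
  3 → side 6  [load 10/12]
  3 → side 7  [load 10/12]
  2 → side 1  [load 12/12]
7 tape sides opened.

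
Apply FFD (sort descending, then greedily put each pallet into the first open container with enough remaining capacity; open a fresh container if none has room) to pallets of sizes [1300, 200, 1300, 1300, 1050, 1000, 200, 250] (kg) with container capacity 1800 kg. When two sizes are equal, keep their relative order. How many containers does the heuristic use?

5

Sorted descending: 1300, 1300, 1300, 1050, 1000, 250, 200, 200.
  1300 → container 1 (new)  [load 1300/1800]
  1300 → container 2 (new)  [load 1300/1800]
  1300 → container 3 (new)  [load 1300/1800]
  1050 → container 4 (new)  [load 1050/1800]
  1000 → container 5 (new)  [load 1000/1800]
  250 → container 1  [load 1550/1800]
  200 → container 1  [load 1750/1800]
  200 → container 2  [load 1500/1800]
5 containers opened.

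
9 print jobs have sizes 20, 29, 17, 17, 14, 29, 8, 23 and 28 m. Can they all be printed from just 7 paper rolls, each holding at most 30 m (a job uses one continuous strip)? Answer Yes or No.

No

Total = 185 m; ⌈185/30⌉ = 7.
The bound of 7 does not rule out 7, but exhaustive search shows no assignment into 7 paper rolls of capacity 30 m exists — the minimum is 8.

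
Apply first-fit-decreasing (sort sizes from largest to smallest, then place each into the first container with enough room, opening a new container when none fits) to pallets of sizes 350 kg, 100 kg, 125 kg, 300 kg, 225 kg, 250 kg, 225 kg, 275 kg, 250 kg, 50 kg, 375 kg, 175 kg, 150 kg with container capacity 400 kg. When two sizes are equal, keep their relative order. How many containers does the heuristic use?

Sorted descending: 375, 350, 300, 275, 250, 250, 225, 225, 175, 150, 125, 100, 50.
  375 → container 1 (new)  [load 375/400]
  350 → container 2 (new)  [load 350/400]
  300 → container 3 (new)  [load 300/400]
  275 → container 4 (new)  [load 275/400]
  250 → container 5 (new)  [load 250/400]
  250 → container 6 (new)  [load 250/400]
  225 → container 7 (new)  [load 225/400]
  225 → container 8 (new)  [load 225/400]
  175 → container 7  [load 400/400]
  150 → container 5  [load 400/400]
  125 → container 4  [load 400/400]
  100 → container 3  [load 400/400]
  50 → container 2  [load 400/400]
8 containers opened.

8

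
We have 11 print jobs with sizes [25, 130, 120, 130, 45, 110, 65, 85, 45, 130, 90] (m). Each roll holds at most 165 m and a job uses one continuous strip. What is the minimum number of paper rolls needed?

Total = 130 + 130 + 130 + 120 + 110 + 90 + 85 + 65 + 45 + 45 + 25 = 975 m.
Lower bound: ⌈975/165⌉ = 6 paper rolls.
Also, 7 print jobs each exceed 165/2 m, and no two of those can share a roll, so at least 7 paper rolls are needed.
A packing using 7 paper rolls:
  roll 1: 130 + 25 = 155
  roll 2: 130 = 130
  roll 3: 130 = 130
  roll 4: 120 + 45 = 165
  roll 5: 110 + 45 = 155
  roll 6: 90 + 65 = 155
  roll 7: 85 = 85
This matches the lower bound, so 7 is optimal.

7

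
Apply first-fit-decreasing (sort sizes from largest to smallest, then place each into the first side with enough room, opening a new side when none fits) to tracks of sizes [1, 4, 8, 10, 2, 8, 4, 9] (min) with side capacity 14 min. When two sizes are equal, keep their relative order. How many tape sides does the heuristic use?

4

Sorted descending: 10, 9, 8, 8, 4, 4, 2, 1.
  10 → side 1 (new)  [load 10/14]
  9 → side 2 (new)  [load 9/14]
  8 → side 3 (new)  [load 8/14]
  8 → side 4 (new)  [load 8/14]
  4 → side 1  [load 14/14]
  4 → side 2  [load 13/14]
  2 → side 3  [load 10/14]
  1 → side 2  [load 14/14]
4 tape sides opened.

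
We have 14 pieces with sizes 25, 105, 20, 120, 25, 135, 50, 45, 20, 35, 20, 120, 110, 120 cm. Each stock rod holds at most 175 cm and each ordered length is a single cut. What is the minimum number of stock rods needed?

6

Total = 135 + 120 + 120 + 120 + 110 + 105 + 50 + 45 + 35 + 25 + 25 + 20 + 20 + 20 = 950 cm.
Lower bound: ⌈950/175⌉ = 6 stock rods.
A packing using 6 stock rods:
  stock rod 1: 135 + 35 = 170
  stock rod 2: 120 + 50 = 170
  stock rod 3: 120 + 45 = 165
  stock rod 4: 120 + 25 + 25 = 170
  stock rod 5: 110 + 20 + 20 + 20 = 170
  stock rod 6: 105 = 105
This matches the lower bound, so 6 is optimal.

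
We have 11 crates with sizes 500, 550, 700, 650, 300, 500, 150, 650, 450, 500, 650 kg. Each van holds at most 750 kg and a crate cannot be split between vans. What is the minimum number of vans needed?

Total = 700 + 650 + 650 + 650 + 550 + 500 + 500 + 500 + 450 + 300 + 150 = 5600 kg.
Lower bound: ⌈5600/750⌉ = 8 vans.
Also, 9 crates each exceed 375 kg, and no two of those can share a van, so at least 9 vans are needed.
A packing using 9 vans:
  van 1: 700 = 700
  van 2: 650 = 650
  van 3: 650 = 650
  van 4: 650 = 650
  van 5: 550 + 150 = 700
  van 6: 500 = 500
  van 7: 500 = 500
  van 8: 500 = 500
  van 9: 450 + 300 = 750
This matches the lower bound, so 9 is optimal.

9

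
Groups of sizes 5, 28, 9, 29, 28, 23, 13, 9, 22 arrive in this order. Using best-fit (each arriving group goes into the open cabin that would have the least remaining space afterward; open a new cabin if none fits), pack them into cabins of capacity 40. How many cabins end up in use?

5

  5 → cabin 1 (new)  [load 5/40]
  28 → cabin 1  [load 33/40]
  9 → cabin 2 (new)  [load 9/40]
  29 → cabin 2  [load 38/40]
  28 → cabin 3 (new)  [load 28/40]
  23 → cabin 4 (new)  [load 23/40]
  13 → cabin 4  [load 36/40]
  9 → cabin 3  [load 37/40]
  22 → cabin 5 (new)  [load 22/40]
5 cabins opened.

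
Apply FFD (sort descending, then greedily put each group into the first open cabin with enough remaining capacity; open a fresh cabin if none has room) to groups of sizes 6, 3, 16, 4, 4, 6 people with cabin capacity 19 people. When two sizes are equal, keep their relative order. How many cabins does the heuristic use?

3

Sorted descending: 16, 6, 6, 4, 4, 3.
  16 → cabin 1 (new)  [load 16/19]
  6 → cabin 2 (new)  [load 6/19]
  6 → cabin 2  [load 12/19]
  4 → cabin 2  [load 16/19]
  4 → cabin 3 (new)  [load 4/19]
  3 → cabin 1  [load 19/19]
3 cabins opened.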